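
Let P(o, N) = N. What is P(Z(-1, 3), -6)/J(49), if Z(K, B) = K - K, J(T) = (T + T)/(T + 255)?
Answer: -912/49 ≈ -18.612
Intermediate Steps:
J(T) = 2*T/(255 + T) (J(T) = (2*T)/(255 + T) = 2*T/(255 + T))
Z(K, B) = 0
P(Z(-1, 3), -6)/J(49) = -6/(2*49/(255 + 49)) = -6/(2*49/304) = -6/(2*49*(1/304)) = -6/49/152 = -6*152/49 = -912/49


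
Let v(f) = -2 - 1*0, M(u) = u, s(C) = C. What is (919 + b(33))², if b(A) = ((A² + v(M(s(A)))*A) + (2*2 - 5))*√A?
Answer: 35312533 + 1878436*√33 ≈ 4.6103e+7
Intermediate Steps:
v(f) = -2 (v(f) = -2 + 0 = -2)
b(A) = √A*(-1 + A² - 2*A) (b(A) = ((A² - 2*A) + (2*2 - 5))*√A = ((A² - 2*A) + (4 - 5))*√A = ((A² - 2*A) - 1)*√A = (-1 + A² - 2*A)*√A = √A*(-1 + A² - 2*A))
(919 + b(33))² = (919 + √33*(-1 + 33² - 2*33))² = (919 + √33*(-1 + 1089 - 66))² = (919 + √33*1022)² = (919 + 1022*√33)²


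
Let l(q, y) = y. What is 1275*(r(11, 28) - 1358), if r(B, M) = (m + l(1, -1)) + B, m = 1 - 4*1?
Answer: -1722525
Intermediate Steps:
m = -3 (m = 1 - 4 = -3)
r(B, M) = -4 + B (r(B, M) = (-3 - 1) + B = -4 + B)
1275*(r(11, 28) - 1358) = 1275*((-4 + 11) - 1358) = 1275*(7 - 1358) = 1275*(-1351) = -1722525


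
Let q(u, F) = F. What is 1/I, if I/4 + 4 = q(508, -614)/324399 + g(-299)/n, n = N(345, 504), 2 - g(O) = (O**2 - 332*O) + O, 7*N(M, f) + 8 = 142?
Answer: -21734733/855837391928 ≈ -2.5396e-5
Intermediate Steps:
N(M, f) = 134/7 (N(M, f) = -8/7 + (1/7)*142 = -8/7 + 142/7 = 134/7)
g(O) = 2 - O**2 + 331*O (g(O) = 2 - ((O**2 - 332*O) + O) = 2 - (O**2 - 331*O) = 2 + (-O**2 + 331*O) = 2 - O**2 + 331*O)
n = 134/7 ≈ 19.143
I = -855837391928/21734733 (I = -16 + 4*(-614/324399 + (2 - 1*(-299)**2 + 331*(-299))/(134/7)) = -16 + 4*(-614*1/324399 + (2 - 1*89401 - 98969)*(7/134)) = -16 + 4*(-614/324399 + (2 - 89401 - 98969)*(7/134)) = -16 + 4*(-614/324399 - 188368*7/134) = -16 + 4*(-614/324399 - 659288/67) = -16 + 4*(-213872409050/21734733) = -16 - 855489636200/21734733 = -855837391928/21734733 ≈ -39377.)
1/I = 1/(-855837391928/21734733) = -21734733/855837391928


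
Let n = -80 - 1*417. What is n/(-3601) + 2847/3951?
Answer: 4071898/4742517 ≈ 0.85859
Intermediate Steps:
n = -497 (n = -80 - 417 = -497)
n/(-3601) + 2847/3951 = -497/(-3601) + 2847/3951 = -497*(-1/3601) + 2847*(1/3951) = 497/3601 + 949/1317 = 4071898/4742517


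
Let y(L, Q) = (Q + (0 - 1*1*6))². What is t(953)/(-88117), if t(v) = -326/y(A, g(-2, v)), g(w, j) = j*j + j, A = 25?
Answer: 163/36417197853775656 ≈ 4.4759e-15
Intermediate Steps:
g(w, j) = j + j² (g(w, j) = j² + j = j + j²)
y(L, Q) = (-6 + Q)² (y(L, Q) = (Q + (0 - 1*6))² = (Q + (0 - 6))² = (Q - 6)² = (-6 + Q)²)
t(v) = -326/(-6 + v*(1 + v))²
t(953)/(-88117) = -326/(-6 + 953*(1 + 953))²/(-88117) = -326/(-6 + 953*954)²*(-1/88117) = -326/(-6 + 909162)²*(-1/88117) = -326/909156²*(-1/88117) = -326*1/826564632336*(-1/88117) = -163/413282316168*(-1/88117) = 163/36417197853775656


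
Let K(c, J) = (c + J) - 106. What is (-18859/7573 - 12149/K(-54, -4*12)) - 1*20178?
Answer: -31695981047/1575184 ≈ -20122.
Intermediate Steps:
K(c, J) = -106 + J + c (K(c, J) = (J + c) - 106 = -106 + J + c)
(-18859/7573 - 12149/K(-54, -4*12)) - 1*20178 = (-18859/7573 - 12149/(-106 - 4*12 - 54)) - 1*20178 = (-18859*1/7573 - 12149/(-106 - 48 - 54)) - 20178 = (-18859/7573 - 12149/(-208)) - 20178 = (-18859/7573 - 12149*(-1/208)) - 20178 = (-18859/7573 + 12149/208) - 20178 = 88081705/1575184 - 20178 = -31695981047/1575184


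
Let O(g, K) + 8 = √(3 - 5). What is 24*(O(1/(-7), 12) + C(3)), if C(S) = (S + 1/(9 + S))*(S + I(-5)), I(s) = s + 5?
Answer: 30 + 24*I*√2 ≈ 30.0 + 33.941*I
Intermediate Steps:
I(s) = 5 + s
O(g, K) = -8 + I*√2 (O(g, K) = -8 + √(3 - 5) = -8 + √(-2) = -8 + I*√2)
C(S) = S*(S + 1/(9 + S)) (C(S) = (S + 1/(9 + S))*(S + (5 - 5)) = (S + 1/(9 + S))*(S + 0) = (S + 1/(9 + S))*S = S*(S + 1/(9 + S)))
24*(O(1/(-7), 12) + C(3)) = 24*((-8 + I*√2) + 3*(1 + 3² + 9*3)/(9 + 3)) = 24*((-8 + I*√2) + 3*(1 + 9 + 27)/12) = 24*((-8 + I*√2) + 3*(1/12)*37) = 24*((-8 + I*√2) + 37/4) = 24*(5/4 + I*√2) = 30 + 24*I*√2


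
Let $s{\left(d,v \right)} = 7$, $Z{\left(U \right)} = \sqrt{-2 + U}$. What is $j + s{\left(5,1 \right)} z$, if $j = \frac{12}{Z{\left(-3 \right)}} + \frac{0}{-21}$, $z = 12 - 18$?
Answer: $-42 - \frac{12 i \sqrt{5}}{5} \approx -42.0 - 5.3666 i$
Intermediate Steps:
$z = -6$ ($z = 12 - 18 = -6$)
$j = - \frac{12 i \sqrt{5}}{5}$ ($j = \frac{12}{\sqrt{-2 - 3}} + \frac{0}{-21} = \frac{12}{\sqrt{-5}} + 0 \left(- \frac{1}{21}\right) = \frac{12}{i \sqrt{5}} + 0 = 12 \left(- \frac{i \sqrt{5}}{5}\right) + 0 = - \frac{12 i \sqrt{5}}{5} + 0 = - \frac{12 i \sqrt{5}}{5} \approx - 5.3666 i$)
$j + s{\left(5,1 \right)} z = - \frac{12 i \sqrt{5}}{5} + 7 \left(-6\right) = - \frac{12 i \sqrt{5}}{5} - 42 = -42 - \frac{12 i \sqrt{5}}{5}$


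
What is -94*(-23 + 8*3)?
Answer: -94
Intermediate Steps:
-94*(-23 + 8*3) = -94*(-23 + 24) = -94*1 = -94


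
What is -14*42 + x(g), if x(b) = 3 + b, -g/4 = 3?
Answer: -597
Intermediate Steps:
g = -12 (g = -4*3 = -12)
-14*42 + x(g) = -14*42 + (3 - 12) = -588 - 9 = -597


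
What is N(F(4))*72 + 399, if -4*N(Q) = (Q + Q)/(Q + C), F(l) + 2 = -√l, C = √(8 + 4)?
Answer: 255 - 72*√3 ≈ 130.29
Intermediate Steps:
C = 2*√3 (C = √12 = 2*√3 ≈ 3.4641)
F(l) = -2 - √l
N(Q) = -Q/(2*(Q + 2*√3)) (N(Q) = -(Q + Q)/(4*(Q + 2*√3)) = -2*Q/(4*(Q + 2*√3)) = -Q/(2*(Q + 2*√3)))
N(F(4))*72 + 399 = -(-2 - √4)/(2*(-2 - √4) + 4*√3)*72 + 399 = -(-2 - 1*2)/(2*(-2 - 1*2) + 4*√3)*72 + 399 = -(-2 - 2)/(2*(-2 - 2) + 4*√3)*72 + 399 = -1*(-4)/(2*(-4) + 4*√3)*72 + 399 = -1*(-4)/(-8 + 4*√3)*72 + 399 = (4/(-8 + 4*√3))*72 + 399 = 288/(-8 + 4*√3) + 399 = 399 + 288/(-8 + 4*√3)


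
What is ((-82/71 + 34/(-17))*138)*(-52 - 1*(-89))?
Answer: -1143744/71 ≈ -16109.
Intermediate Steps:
((-82/71 + 34/(-17))*138)*(-52 - 1*(-89)) = ((-82*1/71 + 34*(-1/17))*138)*(-52 + 89) = ((-82/71 - 2)*138)*37 = -224/71*138*37 = -30912/71*37 = -1143744/71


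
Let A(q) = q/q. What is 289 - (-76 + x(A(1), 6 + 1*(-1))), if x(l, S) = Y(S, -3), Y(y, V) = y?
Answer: 360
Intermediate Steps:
A(q) = 1
x(l, S) = S
289 - (-76 + x(A(1), 6 + 1*(-1))) = 289 - (-76 + (6 + 1*(-1))) = 289 - (-76 + (6 - 1)) = 289 - (-76 + 5) = 289 - 1*(-71) = 289 + 71 = 360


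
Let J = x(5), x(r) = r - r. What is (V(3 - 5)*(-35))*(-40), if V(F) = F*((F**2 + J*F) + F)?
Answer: -5600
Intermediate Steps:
x(r) = 0
J = 0
V(F) = F*(F + F**2) (V(F) = F*((F**2 + 0*F) + F) = F*((F**2 + 0) + F) = F*(F**2 + F) = F*(F + F**2))
(V(3 - 5)*(-35))*(-40) = (((3 - 5)**2*(1 + (3 - 5)))*(-35))*(-40) = (((-2)**2*(1 - 2))*(-35))*(-40) = ((4*(-1))*(-35))*(-40) = -4*(-35)*(-40) = 140*(-40) = -5600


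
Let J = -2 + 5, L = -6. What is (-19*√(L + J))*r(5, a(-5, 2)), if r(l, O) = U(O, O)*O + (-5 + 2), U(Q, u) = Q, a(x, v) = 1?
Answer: 38*I*√3 ≈ 65.818*I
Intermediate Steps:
J = 3
r(l, O) = -3 + O² (r(l, O) = O*O + (-5 + 2) = O² - 3 = -3 + O²)
(-19*√(L + J))*r(5, a(-5, 2)) = (-19*√(-6 + 3))*(-3 + 1²) = (-19*I*√3)*(-3 + 1) = -19*I*√3*(-2) = 38*I*√3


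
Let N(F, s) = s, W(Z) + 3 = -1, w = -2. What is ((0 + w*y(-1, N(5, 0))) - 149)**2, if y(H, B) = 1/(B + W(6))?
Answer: 88209/4 ≈ 22052.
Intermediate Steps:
W(Z) = -4 (W(Z) = -3 - 1 = -4)
y(H, B) = 1/(-4 + B) (y(H, B) = 1/(B - 4) = 1/(-4 + B))
((0 + w*y(-1, N(5, 0))) - 149)**2 = ((0 - 2/(-4 + 0)) - 149)**2 = ((0 - 2/(-4)) - 149)**2 = ((0 - 2*(-1/4)) - 149)**2 = ((0 + 1/2) - 149)**2 = (1/2 - 149)**2 = (-297/2)**2 = 88209/4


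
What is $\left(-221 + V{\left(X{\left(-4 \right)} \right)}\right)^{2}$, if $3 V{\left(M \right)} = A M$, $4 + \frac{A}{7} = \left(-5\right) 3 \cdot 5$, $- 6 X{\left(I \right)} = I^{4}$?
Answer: $\frac{4732752025}{81} \approx 5.8429 \cdot 10^{7}$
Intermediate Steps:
$X{\left(I \right)} = - \frac{I^{4}}{6}$
$A = -553$ ($A = -28 + 7 \left(-5\right) 3 \cdot 5 = -28 + 7 \left(\left(-15\right) 5\right) = -28 + 7 \left(-75\right) = -28 - 525 = -553$)
$V{\left(M \right)} = - \frac{553 M}{3}$ ($V{\left(M \right)} = \frac{\left(-553\right) M}{3} = - \frac{553 M}{3}$)
$\left(-221 + V{\left(X{\left(-4 \right)} \right)}\right)^{2} = \left(-221 - \frac{553 \left(- \frac{\left(-4\right)^{4}}{6}\right)}{3}\right)^{2} = \left(-221 - \frac{553 \left(\left(- \frac{1}{6}\right) 256\right)}{3}\right)^{2} = \left(-221 - - \frac{70784}{9}\right)^{2} = \left(-221 + \frac{70784}{9}\right)^{2} = \left(\frac{68795}{9}\right)^{2} = \frac{4732752025}{81}$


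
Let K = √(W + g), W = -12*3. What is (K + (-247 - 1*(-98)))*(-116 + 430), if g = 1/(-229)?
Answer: -46786 + 314*I*√1888105/229 ≈ -46786.0 + 1884.1*I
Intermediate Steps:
g = -1/229 ≈ -0.0043668
W = -36 (W = -3*12 = -36)
K = I*√1888105/229 (K = √(-36 - 1/229) = √(-8245/229) = I*√1888105/229 ≈ 6.0004*I)
(K + (-247 - 1*(-98)))*(-116 + 430) = (I*√1888105/229 + (-247 - 1*(-98)))*(-116 + 430) = (I*√1888105/229 + (-247 + 98))*314 = (I*√1888105/229 - 149)*314 = (-149 + I*√1888105/229)*314 = -46786 + 314*I*√1888105/229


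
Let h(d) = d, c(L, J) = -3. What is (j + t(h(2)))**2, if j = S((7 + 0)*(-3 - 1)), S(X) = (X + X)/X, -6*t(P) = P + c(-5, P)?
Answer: 169/36 ≈ 4.6944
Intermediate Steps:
t(P) = 1/2 - P/6 (t(P) = -(P - 3)/6 = -(-3 + P)/6 = 1/2 - P/6)
S(X) = 2 (S(X) = (2*X)/X = 2)
j = 2
(j + t(h(2)))**2 = (2 + (1/2 - 1/6*2))**2 = (2 + (1/2 - 1/3))**2 = (2 + 1/6)**2 = (13/6)**2 = 169/36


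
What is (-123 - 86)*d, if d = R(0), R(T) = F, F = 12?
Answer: -2508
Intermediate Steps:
R(T) = 12
d = 12
(-123 - 86)*d = (-123 - 86)*12 = -209*12 = -2508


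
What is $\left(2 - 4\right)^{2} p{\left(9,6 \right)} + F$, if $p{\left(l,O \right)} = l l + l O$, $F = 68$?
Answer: $608$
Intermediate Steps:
$p{\left(l,O \right)} = l^{2} + O l$
$\left(2 - 4\right)^{2} p{\left(9,6 \right)} + F = \left(2 - 4\right)^{2} \cdot 9 \left(6 + 9\right) + 68 = \left(-2\right)^{2} \cdot 9 \cdot 15 + 68 = 4 \cdot 135 + 68 = 540 + 68 = 608$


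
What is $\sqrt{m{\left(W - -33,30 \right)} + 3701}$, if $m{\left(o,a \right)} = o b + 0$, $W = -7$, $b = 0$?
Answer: $\sqrt{3701} \approx 60.836$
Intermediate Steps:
$m{\left(o,a \right)} = 0$ ($m{\left(o,a \right)} = o 0 + 0 = 0 + 0 = 0$)
$\sqrt{m{\left(W - -33,30 \right)} + 3701} = \sqrt{0 + 3701} = \sqrt{3701}$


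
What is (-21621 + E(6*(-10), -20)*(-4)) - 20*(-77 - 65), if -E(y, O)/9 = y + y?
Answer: -23101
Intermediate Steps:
E(y, O) = -18*y (E(y, O) = -9*(y + y) = -18*y)
(-21621 + E(6*(-10), -20)*(-4)) - 20*(-77 - 65) = (-21621 - 108*(-10)*(-4)) - 20*(-77 - 65) = (-21621 - 18*(-60)*(-4)) - 20*(-142) = (-21621 + 1080*(-4)) + 2840 = (-21621 - 4320) + 2840 = -25941 + 2840 = -23101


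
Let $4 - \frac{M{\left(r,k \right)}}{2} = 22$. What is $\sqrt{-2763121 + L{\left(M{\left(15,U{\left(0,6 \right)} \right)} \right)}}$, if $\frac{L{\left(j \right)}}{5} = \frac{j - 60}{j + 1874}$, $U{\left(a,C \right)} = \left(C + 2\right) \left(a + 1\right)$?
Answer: $\frac{i \sqrt{2333624455441}}{919} \approx 1662.3 i$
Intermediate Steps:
$U{\left(a,C \right)} = \left(1 + a\right) \left(2 + C\right)$ ($U{\left(a,C \right)} = \left(2 + C\right) \left(1 + a\right) = \left(1 + a\right) \left(2 + C\right)$)
$M{\left(r,k \right)} = -36$ ($M{\left(r,k \right)} = 8 - 44 = -36$)
$L{\left(j \right)} = \frac{5 \left(-60 + j\right)}{1874 + j}$ ($L{\left(j \right)} = 5 \frac{j - 60}{j + 1874} = 5 \frac{-60 + j}{1874 + j} = \frac{5 \left(-60 + j\right)}{1874 + j}$)
$\sqrt{-2763121 + L{\left(M{\left(15,U{\left(0,6 \right)} \right)} \right)}} = \sqrt{-2763121 + \frac{5 \left(-60 - 36\right)}{1874 - 36}} = \sqrt{-2763121 + 5 \cdot \frac{1}{1838} \left(-96\right)} = \sqrt{-2763121 - \frac{240}{919}} = \sqrt{- \frac{2539308439}{919}} = \frac{i \sqrt{2333624455441}}{919}$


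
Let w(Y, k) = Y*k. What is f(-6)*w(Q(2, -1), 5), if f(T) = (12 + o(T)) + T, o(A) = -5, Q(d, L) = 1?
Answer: 5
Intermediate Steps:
f(T) = 7 + T (f(T) = (12 - 5) + T = 7 + T)
f(-6)*w(Q(2, -1), 5) = (7 - 6)*(1*5) = 1*5 = 5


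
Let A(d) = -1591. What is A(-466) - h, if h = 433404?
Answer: -434995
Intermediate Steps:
A(-466) - h = -1591 - 1*433404 = -1591 - 433404 = -434995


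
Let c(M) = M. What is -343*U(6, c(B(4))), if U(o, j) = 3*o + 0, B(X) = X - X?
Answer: -6174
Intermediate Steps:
B(X) = 0
U(o, j) = 3*o
-343*U(6, c(B(4))) = -1029*6 = -343*18 = -6174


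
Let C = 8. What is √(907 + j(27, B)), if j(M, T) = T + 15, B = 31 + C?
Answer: 31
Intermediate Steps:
B = 39 (B = 31 + 8 = 39)
j(M, T) = 15 + T
√(907 + j(27, B)) = √(907 + (15 + 39)) = √(907 + 54) = √961 = 31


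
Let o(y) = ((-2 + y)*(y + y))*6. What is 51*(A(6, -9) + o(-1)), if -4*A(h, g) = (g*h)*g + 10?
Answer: -4488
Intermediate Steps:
o(y) = 12*y*(-2 + y) (o(y) = ((-2 + y)*(2*y))*6 = (2*y*(-2 + y))*6 = 12*y*(-2 + y))
A(h, g) = -5/2 - h*g²/4 (A(h, g) = -((g*h)*g + 10)/4 = -(h*g² + 10)/4 = -(10 + h*g²)/4 = -5/2 - h*g²/4)
51*(A(6, -9) + o(-1)) = 51*((-5/2 - ¼*6*(-9)²) + 12*(-1)*(-2 - 1)) = 51*((-5/2 - ¼*6*81) + 12*(-1)*(-3)) = 51*((-5/2 - 243/2) + 36) = 51*(-124 + 36) = 51*(-88) = -4488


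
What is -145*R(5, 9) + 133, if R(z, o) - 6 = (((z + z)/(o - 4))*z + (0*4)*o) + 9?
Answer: -3492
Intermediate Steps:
R(z, o) = 15 + 2*z**2/(-4 + o) (R(z, o) = 6 + ((((z + z)/(o - 4))*z + (0*4)*o) + 9) = 6 + ((((2*z)/(-4 + o))*z + 0*o) + 9) = 6 + (((2*z/(-4 + o))*z + 0) + 9) = 6 + ((2*z**2/(-4 + o) + 0) + 9) = 6 + (2*z**2/(-4 + o) + 9) = 6 + (9 + 2*z**2/(-4 + o)) = 15 + 2*z**2/(-4 + o))
-145*R(5, 9) + 133 = -145*(-60 + 2*5**2 + 15*9)/(-4 + 9) + 133 = -145*(-60 + 2*25 + 135)/5 + 133 = -29*(-60 + 50 + 135) + 133 = -29*125 + 133 = -145*25 + 133 = -3625 + 133 = -3492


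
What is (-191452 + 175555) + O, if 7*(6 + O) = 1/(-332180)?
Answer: -36978609781/2325260 ≈ -15903.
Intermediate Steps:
O = -13951561/2325260 (O = -6 + (1/7)/(-332180) = -6 + (1/7)*(-1/332180) = -6 - 1/2325260 = -13951561/2325260 ≈ -6.0000)
(-191452 + 175555) + O = (-191452 + 175555) - 13951561/2325260 = -15897 - 13951561/2325260 = -36978609781/2325260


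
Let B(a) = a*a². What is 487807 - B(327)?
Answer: -34477976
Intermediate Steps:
B(a) = a³
487807 - B(327) = 487807 - 1*327³ = 487807 - 1*34965783 = 487807 - 34965783 = -34477976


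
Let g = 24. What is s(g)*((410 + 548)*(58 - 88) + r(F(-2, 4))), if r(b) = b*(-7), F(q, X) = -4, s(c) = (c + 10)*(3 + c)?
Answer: -26357616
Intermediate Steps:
s(c) = (3 + c)*(10 + c) (s(c) = (10 + c)*(3 + c) = (3 + c)*(10 + c))
r(b) = -7*b
s(g)*((410 + 548)*(58 - 88) + r(F(-2, 4))) = (30 + 24**2 + 13*24)*((410 + 548)*(58 - 88) - 7*(-4)) = (30 + 576 + 312)*(958*(-30) + 28) = 918*(-28740 + 28) = 918*(-28712) = -26357616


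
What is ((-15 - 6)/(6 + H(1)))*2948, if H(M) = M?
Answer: -8844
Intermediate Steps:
((-15 - 6)/(6 + H(1)))*2948 = ((-15 - 6)/(6 + 1))*2948 = -21/7*2948 = -21*1/7*2948 = -3*2948 = -8844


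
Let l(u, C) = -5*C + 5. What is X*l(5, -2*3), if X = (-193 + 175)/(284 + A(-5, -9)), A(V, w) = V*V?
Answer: -210/103 ≈ -2.0388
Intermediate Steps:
l(u, C) = 5 - 5*C
A(V, w) = V²
X = -6/103 (X = (-193 + 175)/(284 + (-5)²) = -18/(284 + 25) = -18/309 = -18*1/309 = -6/103 ≈ -0.058252)
X*l(5, -2*3) = -6*(5 - (-10)*3)/103 = -6*(5 - 5*(-6))/103 = -6*(5 + 30)/103 = -6/103*35 = -210/103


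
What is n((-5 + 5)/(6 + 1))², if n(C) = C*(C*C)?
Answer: 0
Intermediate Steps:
n(C) = C³ (n(C) = C*C² = C³)
n((-5 + 5)/(6 + 1))² = (((-5 + 5)/(6 + 1))³)² = ((0/7)³)² = ((0*(⅐))³)² = (0³)² = 0² = 0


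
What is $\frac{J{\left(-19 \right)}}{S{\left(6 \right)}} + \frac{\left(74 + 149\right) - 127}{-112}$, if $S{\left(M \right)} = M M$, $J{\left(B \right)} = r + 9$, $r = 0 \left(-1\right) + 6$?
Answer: $- \frac{37}{84} \approx -0.44048$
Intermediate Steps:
$r = 6$ ($r = 0 + 6 = 6$)
$J{\left(B \right)} = 15$ ($J{\left(B \right)} = 6 + 9 = 15$)
$S{\left(M \right)} = M^{2}$
$\frac{J{\left(-19 \right)}}{S{\left(6 \right)}} + \frac{\left(74 + 149\right) - 127}{-112} = \frac{15}{6^{2}} + \frac{\left(74 + 149\right) - 127}{-112} = \frac{15}{36} + \left(223 - 127\right) \left(- \frac{1}{112}\right) = 15 \cdot \frac{1}{36} + 96 \left(- \frac{1}{112}\right) = \frac{5}{12} - \frac{6}{7} = - \frac{37}{84}$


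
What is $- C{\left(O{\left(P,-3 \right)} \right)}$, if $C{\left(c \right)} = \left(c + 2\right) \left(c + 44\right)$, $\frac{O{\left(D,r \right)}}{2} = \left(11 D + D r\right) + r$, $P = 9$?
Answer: $-25480$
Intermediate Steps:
$O{\left(D,r \right)} = 2 r + 22 D + 2 D r$ ($O{\left(D,r \right)} = 2 \left(\left(11 D + D r\right) + r\right) = 2 \left(r + 11 D + D r\right) = 2 r + 22 D + 2 D r$)
$C{\left(c \right)} = \left(2 + c\right) \left(44 + c\right)$
$- C{\left(O{\left(P,-3 \right)} \right)} = - (88 + \left(2 \left(-3\right) + 22 \cdot 9 + 2 \cdot 9 \left(-3\right)\right)^{2} + 46 \left(2 \left(-3\right) + 22 \cdot 9 + 2 \cdot 9 \left(-3\right)\right)) = - (88 + \left(-6 + 198 - 54\right)^{2} + 46 \left(-6 + 198 - 54\right)) = - (88 + 138^{2} + 46 \cdot 138) = - (88 + 19044 + 6348) = \left(-1\right) 25480 = -25480$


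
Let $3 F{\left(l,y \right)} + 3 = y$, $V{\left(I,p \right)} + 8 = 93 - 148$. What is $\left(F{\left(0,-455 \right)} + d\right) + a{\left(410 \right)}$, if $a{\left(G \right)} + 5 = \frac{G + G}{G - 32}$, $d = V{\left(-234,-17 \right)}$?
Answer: $- \frac{41296}{189} \approx -218.5$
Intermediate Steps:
$V{\left(I,p \right)} = -63$ ($V{\left(I,p \right)} = -8 + \left(93 - 148\right) = -8 - 55 = -63$)
$d = -63$
$F{\left(l,y \right)} = -1 + \frac{y}{3}$
$a{\left(G \right)} = -5 + \frac{2 G}{-32 + G}$ ($a{\left(G \right)} = -5 + \frac{G + G}{G - 32} = -5 + \frac{2 G}{-32 + G}$)
$\left(F{\left(0,-455 \right)} + d\right) + a{\left(410 \right)} = \left(\left(-1 + \frac{1}{3} \left(-455\right)\right) - 63\right) + \frac{160 - 1230}{-32 + 410} = \left(\left(-1 - \frac{455}{3}\right) - 63\right) + \frac{160 - 1230}{378} = \left(- \frac{458}{3} - 63\right) + \frac{1}{378} \left(-1070\right) = - \frac{647}{3} - \frac{535}{189} = - \frac{41296}{189}$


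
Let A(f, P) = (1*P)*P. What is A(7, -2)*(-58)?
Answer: -232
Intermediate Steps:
A(f, P) = P² (A(f, P) = P*P = P²)
A(7, -2)*(-58) = (-2)²*(-58) = 4*(-58) = -232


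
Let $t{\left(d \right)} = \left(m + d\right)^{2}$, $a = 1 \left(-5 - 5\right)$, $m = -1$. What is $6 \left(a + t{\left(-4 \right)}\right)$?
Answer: $90$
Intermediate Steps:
$a = -10$ ($a = 1 \left(-10\right) = -10$)
$t{\left(d \right)} = \left(-1 + d\right)^{2}$
$6 \left(a + t{\left(-4 \right)}\right) = 6 \left(-10 + \left(-1 - 4\right)^{2}\right) = 6 \left(-10 + \left(-5\right)^{2}\right) = 6 \left(-10 + 25\right) = 6 \cdot 15 = 90$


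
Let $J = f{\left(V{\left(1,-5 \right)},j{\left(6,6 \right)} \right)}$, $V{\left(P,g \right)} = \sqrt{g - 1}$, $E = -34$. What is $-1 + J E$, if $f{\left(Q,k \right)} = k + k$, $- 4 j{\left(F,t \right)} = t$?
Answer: $101$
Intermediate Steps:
$V{\left(P,g \right)} = \sqrt{-1 + g}$
$j{\left(F,t \right)} = - \frac{t}{4}$
$f{\left(Q,k \right)} = 2 k$
$J = -3$ ($J = 2 \left(\left(- \frac{1}{4}\right) 6\right) = 2 \left(- \frac{3}{2}\right) = -3$)
$-1 + J E = -1 - -102 = -1 + 102 = 101$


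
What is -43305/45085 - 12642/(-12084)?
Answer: 1555565/18160238 ≈ 0.085658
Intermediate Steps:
-43305/45085 - 12642/(-12084) = -43305*1/45085 - 12642*(-1/12084) = -8661/9017 + 2107/2014 = 1555565/18160238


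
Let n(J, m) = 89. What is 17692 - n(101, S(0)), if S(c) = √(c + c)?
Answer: 17603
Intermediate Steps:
S(c) = √2*√c (S(c) = √(2*c) = √2*√c)
17692 - n(101, S(0)) = 17692 - 1*89 = 17692 - 89 = 17603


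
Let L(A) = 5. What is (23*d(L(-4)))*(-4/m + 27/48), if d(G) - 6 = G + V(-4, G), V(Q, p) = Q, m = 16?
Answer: 805/16 ≈ 50.313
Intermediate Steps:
d(G) = 2 + G (d(G) = 6 + (G - 4) = 6 + (-4 + G) = 2 + G)
(23*d(L(-4)))*(-4/m + 27/48) = (23*(2 + 5))*(-4/16 + 27/48) = (23*7)*(-4*1/16 + 27*(1/48)) = 161*(-¼ + 9/16) = 161*(5/16) = 805/16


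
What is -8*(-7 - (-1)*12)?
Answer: -40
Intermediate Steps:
-8*(-7 - (-1)*12) = -8*(-7 - 1*(-12)) = -8*(-7 + 12) = -8*5 = -40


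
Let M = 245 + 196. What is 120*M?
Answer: 52920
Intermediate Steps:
M = 441
120*M = 120*441 = 52920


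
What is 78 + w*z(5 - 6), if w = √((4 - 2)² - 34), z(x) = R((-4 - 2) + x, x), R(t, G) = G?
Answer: 78 - I*√30 ≈ 78.0 - 5.4772*I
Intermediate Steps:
z(x) = x
w = I*√30 (w = √(2² - 34) = √(4 - 34) = √(-30) = I*√30 ≈ 5.4772*I)
78 + w*z(5 - 6) = 78 + (I*√30)*(5 - 6) = 78 + (I*√30)*(-1) = 78 - I*√30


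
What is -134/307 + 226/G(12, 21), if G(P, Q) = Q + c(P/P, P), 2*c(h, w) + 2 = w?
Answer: 32949/3991 ≈ 8.2558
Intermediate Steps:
c(h, w) = -1 + w/2
G(P, Q) = -1 + Q + P/2 (G(P, Q) = Q + (-1 + P/2) = -1 + Q + P/2)
-134/307 + 226/G(12, 21) = -134/307 + 226/(-1 + 21 + (1/2)*12) = -134*1/307 + 226/(-1 + 21 + 6) = -134/307 + 226/26 = -134/307 + 226*(1/26) = -134/307 + 113/13 = 32949/3991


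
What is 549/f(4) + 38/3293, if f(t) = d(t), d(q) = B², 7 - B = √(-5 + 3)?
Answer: (532*√2 + 1809643*I)/(3293*(14*√2 + 47*I)) ≈ 9.932 + 4.179*I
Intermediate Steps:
B = 7 - I*√2 (B = 7 - √(-5 + 3) = 7 - √(-2) = 7 - I*√2 ≈ 7.0 - 1.4142*I)
d(q) = (7 - I*√2)²
f(t) = (7 - I*√2)²
549/f(4) + 38/3293 = 549/((7 - I*√2)²) + 38/3293 = 549/(7 - I*√2)² + 38*(1/3293) = 549/(7 - I*√2)² + 38/3293 = 38/3293 + 549/(7 - I*√2)²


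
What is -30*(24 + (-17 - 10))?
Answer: 90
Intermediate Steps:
-30*(24 + (-17 - 10)) = -30*(24 - 27) = -30*(-3) = 90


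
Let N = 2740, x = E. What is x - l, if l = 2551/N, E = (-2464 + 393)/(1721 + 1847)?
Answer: -3694127/2444080 ≈ -1.5115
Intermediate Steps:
E = -2071/3568 ≈ -0.58044
x = -2071/3568 ≈ -0.58044
l = 2551/2740 ≈ 0.93102
x - l = -2071/3568 - 1*2551/2740 = -2071/3568 - 2551/2740 = -3694127/2444080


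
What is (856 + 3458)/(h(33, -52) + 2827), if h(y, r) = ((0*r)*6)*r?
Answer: 4314/2827 ≈ 1.5260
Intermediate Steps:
h(y, r) = 0 (h(y, r) = (0*6)*r = 0*r = 0)
(856 + 3458)/(h(33, -52) + 2827) = (856 + 3458)/(0 + 2827) = 4314/2827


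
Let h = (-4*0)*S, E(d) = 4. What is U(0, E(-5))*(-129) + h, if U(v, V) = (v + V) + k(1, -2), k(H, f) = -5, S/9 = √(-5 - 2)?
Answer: 129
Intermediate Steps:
S = 9*I*√7 (S = 9*√(-5 - 2) = 9*√(-7) = 9*(I*√7) = 9*I*√7 ≈ 23.812*I)
U(v, V) = -5 + V + v (U(v, V) = (v + V) - 5 = (V + v) - 5 = -5 + V + v)
h = 0 (h = (-4*0)*(9*I*√7) = 0*(9*I*√7) = 0)
U(0, E(-5))*(-129) + h = (-5 + 4 + 0)*(-129) + 0 = -1*(-129) + 0 = 129 + 0 = 129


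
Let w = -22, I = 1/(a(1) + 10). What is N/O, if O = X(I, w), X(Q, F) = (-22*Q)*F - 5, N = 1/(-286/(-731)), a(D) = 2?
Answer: 2193/30316 ≈ 0.072338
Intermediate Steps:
N = 731/286 (N = 1/(-286*(-1/731)) = 1/(286/731) = 731/286 ≈ 2.5559)
I = 1/12 (I = 1/(2 + 10) = 1/12 ≈ 0.083333)
X(Q, F) = -5 - 22*F*Q (X(Q, F) = -22*F*Q - 5 = -5 - 22*F*Q)
O = 106/3 (O = -5 - 22*(-22)*1/12 = -5 + 121/3 = 106/3 ≈ 35.333)
N/O = 731/(286*(106/3)) = (731/286)*(3/106) = 2193/30316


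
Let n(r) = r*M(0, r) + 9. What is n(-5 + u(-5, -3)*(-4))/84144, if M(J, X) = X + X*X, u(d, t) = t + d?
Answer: 6807/28048 ≈ 0.24269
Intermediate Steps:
u(d, t) = d + t
M(J, X) = X + X**2
n(r) = 9 + r**2*(1 + r) (n(r) = r*(r*(1 + r)) + 9 = r**2*(1 + r) + 9 = 9 + r**2*(1 + r))
n(-5 + u(-5, -3)*(-4))/84144 = (9 + (-5 + (-5 - 3)*(-4))**2*(1 + (-5 + (-5 - 3)*(-4))))/84144 = (9 + (-5 - 8*(-4))**2*(1 + (-5 - 8*(-4))))*(1/84144) = (9 + (-5 + 32)**2*(1 + (-5 + 32)))*(1/84144) = (9 + 27**2*(1 + 27))*(1/84144) = (9 + 729*28)*(1/84144) = (9 + 20412)*(1/84144) = 20421*(1/84144) = 6807/28048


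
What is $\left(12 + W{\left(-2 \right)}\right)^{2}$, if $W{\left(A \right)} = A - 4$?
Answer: $36$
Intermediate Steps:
$W{\left(A \right)} = -4 + A$
$\left(12 + W{\left(-2 \right)}\right)^{2} = \left(12 - 6\right)^{2} = 6^{2} = 36$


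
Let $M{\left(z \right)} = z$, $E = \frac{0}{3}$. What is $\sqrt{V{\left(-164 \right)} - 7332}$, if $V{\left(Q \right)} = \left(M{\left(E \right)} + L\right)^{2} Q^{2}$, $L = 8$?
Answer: $2 \sqrt{428503} \approx 1309.2$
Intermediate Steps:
$E = 0$ ($E = 0 \cdot \frac{1}{3} = 0$)
$V{\left(Q \right)} = 64 Q^{2}$ ($V{\left(Q \right)} = \left(0 + 8\right)^{2} Q^{2} = 8^{2} Q^{2} = 64 Q^{2}$)
$\sqrt{V{\left(-164 \right)} - 7332} = \sqrt{64 \left(-164\right)^{2} - 7332} = \sqrt{64 \cdot 26896 - 7332} = \sqrt{1721344 - 7332} = \sqrt{1714012} = 2 \sqrt{428503}$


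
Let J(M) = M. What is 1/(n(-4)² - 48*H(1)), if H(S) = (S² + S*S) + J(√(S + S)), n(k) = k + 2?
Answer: -23/964 + 3*√2/241 ≈ -0.0062546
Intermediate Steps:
n(k) = 2 + k
H(S) = 2*S² + √2*√S (H(S) = (S² + S*S) + √(S + S) = (S² + S²) + √(2*S) = 2*S² + √2*√S)
1/(n(-4)² - 48*H(1)) = 1/((2 - 4)² - 48*(2*1² + √2*√1)) = 1/((-2)² - 48*(2*1 + √2*1)) = 1/(4 - 48*(2 + √2)) = 1/(4 + (-96 - 48*√2)) = 1/(-92 - 48*√2)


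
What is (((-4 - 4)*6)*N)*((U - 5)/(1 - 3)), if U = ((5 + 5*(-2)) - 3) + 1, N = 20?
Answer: -5760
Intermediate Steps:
U = -7 (U = ((5 - 10) - 3) + 1 = (-5 - 3) + 1 = -8 + 1 = -7)
(((-4 - 4)*6)*N)*((U - 5)/(1 - 3)) = (((-4 - 4)*6)*20)*((-7 - 5)/(1 - 3)) = (-8*6*20)*(-12/(-2)) = (-48*20)*(-12*(-1/2)) = -960*6 = -5760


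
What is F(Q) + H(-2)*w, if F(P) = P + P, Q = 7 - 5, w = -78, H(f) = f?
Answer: 160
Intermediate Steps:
Q = 2
F(P) = 2*P
F(Q) + H(-2)*w = 2*2 - 2*(-78) = 4 + 156 = 160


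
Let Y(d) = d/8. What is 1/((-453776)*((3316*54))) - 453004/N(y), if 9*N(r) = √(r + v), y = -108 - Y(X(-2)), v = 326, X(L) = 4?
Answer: -1/81254945664 - 1359012*√870/145 ≈ -2.7645e+5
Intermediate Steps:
Y(d) = d/8 (Y(d) = d*(⅛) = d/8)
y = -217/2 (y = -108 - 4/8 = -108 - 1*½ = -108 - ½ = -217/2 ≈ -108.50)
N(r) = √(326 + r)/9 (N(r) = √(r + 326)/9 = √(326 + r)/9)
1/((-453776)*((3316*54))) - 453004/N(y) = 1/((-453776)*((3316*54))) - 453004*9/√(326 - 217/2) = -1/453776/179064 - 453004*3*√870/145 = -1/453776*1/179064 - 453004*3*√870/145 = -1/81254945664 - 453004*3*√870/145 = -1/81254945664 - 1359012*√870/145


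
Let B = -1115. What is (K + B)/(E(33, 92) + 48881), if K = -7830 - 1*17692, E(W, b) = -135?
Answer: -26637/48746 ≈ -0.54644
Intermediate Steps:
K = -25522 (K = -7830 - 17692 = -25522)
(K + B)/(E(33, 92) + 48881) = (-25522 - 1115)/(-135 + 48881) = -26637/48746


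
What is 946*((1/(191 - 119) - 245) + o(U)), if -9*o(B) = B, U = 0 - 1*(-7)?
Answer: -8369735/36 ≈ -2.3249e+5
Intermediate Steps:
U = 7 (U = 0 + 7 = 7)
o(B) = -B/9
946*((1/(191 - 119) - 245) + o(U)) = 946*((1/(191 - 119) - 245) - 1/9*7) = 946*((1/72 - 245) - 7/9) = 946*(-17639/72 - 7/9) = 946*(-17695/72) = -8369735/36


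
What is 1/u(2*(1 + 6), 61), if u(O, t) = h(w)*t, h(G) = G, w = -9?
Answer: -1/549 ≈ -0.0018215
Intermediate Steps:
u(O, t) = -9*t
1/u(2*(1 + 6), 61) = 1/(-9*61) = 1/(-549) = -1/549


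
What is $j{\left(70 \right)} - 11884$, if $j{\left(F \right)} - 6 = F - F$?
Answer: $-11878$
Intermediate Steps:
$j{\left(F \right)} = 6$ ($j{\left(F \right)} = 6 + \left(F - F\right) = 6 + 0 = 6$)
$j{\left(70 \right)} - 11884 = 6 - 11884 = -11878$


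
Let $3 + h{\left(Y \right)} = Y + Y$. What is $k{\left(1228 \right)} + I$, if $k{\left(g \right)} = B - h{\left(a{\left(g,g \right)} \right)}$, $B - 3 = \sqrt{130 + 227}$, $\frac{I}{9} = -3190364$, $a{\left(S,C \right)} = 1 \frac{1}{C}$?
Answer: $- \frac{17629947781}{614} + \sqrt{357} \approx -2.8713 \cdot 10^{7}$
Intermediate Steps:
$a{\left(S,C \right)} = \frac{1}{C}$
$I = -28713276$ ($I = 9 \left(-3190364\right) = -28713276$)
$h{\left(Y \right)} = -3 + 2 Y$ ($h{\left(Y \right)} = -3 + \left(Y + Y\right) = -3 + 2 Y$)
$B = 3 + \sqrt{357}$ ($B = 3 + \sqrt{130 + 227} = 3 + \sqrt{357} \approx 21.894$)
$k{\left(g \right)} = 6 + \sqrt{357} - \frac{2}{g}$ ($k{\left(g \right)} = \left(3 + \sqrt{357}\right) - \left(-3 + \frac{2}{g}\right) = \left(3 + \sqrt{357}\right) + \left(3 - \frac{2}{g}\right) = 6 + \sqrt{357} - \frac{2}{g}$)
$k{\left(1228 \right)} + I = \left(6 + \sqrt{357} - \frac{2}{1228}\right) - 28713276 = \left(6 + \sqrt{357} - \frac{1}{614}\right) - 28713276 = \left(\frac{3683}{614} + \sqrt{357}\right) - 28713276 = - \frac{17629947781}{614} + \sqrt{357}$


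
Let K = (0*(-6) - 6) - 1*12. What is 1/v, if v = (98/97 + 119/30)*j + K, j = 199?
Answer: 2910/2829737 ≈ 0.0010284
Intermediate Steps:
K = -18 (K = (0 - 6) - 12 = -6 - 12 = -18)
v = 2829737/2910 (v = (98/97 + 119/30)*199 - 18 = (14483/2910)*199 - 18 = 2882117/2910 - 18 = 2829737/2910 ≈ 972.42)
1/v = 1/(2829737/2910) = 2910/2829737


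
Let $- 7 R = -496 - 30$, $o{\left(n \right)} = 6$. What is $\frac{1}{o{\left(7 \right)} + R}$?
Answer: $\frac{7}{568} \approx 0.012324$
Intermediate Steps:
$R = \frac{526}{7}$ ($R = - \frac{-496 - 30}{7} = \left(- \frac{1}{7}\right) \left(-526\right) = \frac{526}{7} \approx 75.143$)
$\frac{1}{o{\left(7 \right)} + R} = \frac{1}{6 + \frac{526}{7}} = \frac{1}{\frac{568}{7}} = \frac{7}{568}$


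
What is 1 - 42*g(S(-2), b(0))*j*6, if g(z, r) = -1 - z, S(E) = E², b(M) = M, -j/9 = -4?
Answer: 45361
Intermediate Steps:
j = 36 (j = -9*(-4) = 36)
1 - 42*g(S(-2), b(0))*j*6 = 1 - 42*(-1 - 1*(-2)²)*36*6 = 1 - 42*(-1 - 1*4)*36*6 = 1 - 42*(-1 - 4)*36*6 = 1 - 42*(-5*36)*6 = 1 - (-7560)*6 = 1 - 42*(-1080) = 1 + 45360 = 45361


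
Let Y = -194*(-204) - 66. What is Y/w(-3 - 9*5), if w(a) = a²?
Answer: 2195/128 ≈ 17.148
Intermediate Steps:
Y = 39510 (Y = 39576 - 66 = 39510)
Y/w(-3 - 9*5) = 39510/((-3 - 9*5)²) = 39510/((-3 - 45)²) = 39510/((-48)²) = 39510/2304 = 39510*(1/2304) = 2195/128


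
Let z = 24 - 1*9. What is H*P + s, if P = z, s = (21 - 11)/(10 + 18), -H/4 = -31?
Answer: 26045/14 ≈ 1860.4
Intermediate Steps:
H = 124 (H = -4*(-31) = 124)
z = 15 (z = 24 - 9 = 15)
s = 5/14 (s = 10/28 = 10*(1/28) = 5/14 ≈ 0.35714)
P = 15
H*P + s = 124*15 + 5/14 = 1860 + 5/14 = 26045/14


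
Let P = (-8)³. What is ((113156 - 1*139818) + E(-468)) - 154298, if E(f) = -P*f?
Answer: -420576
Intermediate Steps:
P = -512
E(f) = 512*f (E(f) = -(-512)*f = 512*f)
((113156 - 1*139818) + E(-468)) - 154298 = ((113156 - 1*139818) + 512*(-468)) - 154298 = ((113156 - 139818) - 239616) - 154298 = (-26662 - 239616) - 154298 = -266278 - 154298 = -420576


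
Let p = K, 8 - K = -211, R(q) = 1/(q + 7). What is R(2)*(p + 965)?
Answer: 1184/9 ≈ 131.56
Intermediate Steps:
R(q) = 1/(7 + q)
K = 219 (K = 8 - 1*(-211) = 8 + 211 = 219)
p = 219
R(2)*(p + 965) = (219 + 965)/(7 + 2) = 1184/9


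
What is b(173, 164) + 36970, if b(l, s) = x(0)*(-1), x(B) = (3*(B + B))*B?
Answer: 36970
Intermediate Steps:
x(B) = 6*B² (x(B) = (3*(2*B))*B = (6*B)*B = 6*B²)
b(l, s) = 0 (b(l, s) = (6*0²)*(-1) = (6*0)*(-1) = 0*(-1) = 0)
b(173, 164) + 36970 = 0 + 36970 = 36970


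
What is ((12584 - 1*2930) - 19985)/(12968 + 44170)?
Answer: -10331/57138 ≈ -0.18081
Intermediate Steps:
((12584 - 1*2930) - 19985)/(12968 + 44170) = ((12584 - 2930) - 19985)/57138 = (9654 - 19985)*(1/57138) = -10331*1/57138 = -10331/57138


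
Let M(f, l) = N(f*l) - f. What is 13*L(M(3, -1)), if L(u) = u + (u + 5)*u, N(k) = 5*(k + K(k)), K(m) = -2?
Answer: 8008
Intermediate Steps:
N(k) = -10 + 5*k (N(k) = 5*(k - 2) = 5*(-2 + k) = -10 + 5*k)
M(f, l) = -10 - f + 5*f*l (M(f, l) = (-10 + 5*(f*l)) - f = (-10 + 5*f*l) - f = -10 - f + 5*f*l)
L(u) = u + u*(5 + u) (L(u) = u + (5 + u)*u = u + u*(5 + u))
13*L(M(3, -1)) = 13*((-10 - 1*3 + 5*3*(-1))*(6 + (-10 - 1*3 + 5*3*(-1)))) = 13*((-10 - 3 - 15)*(6 + (-10 - 3 - 15))) = 13*(-28*(6 - 28)) = 13*(-28*(-22)) = 13*616 = 8008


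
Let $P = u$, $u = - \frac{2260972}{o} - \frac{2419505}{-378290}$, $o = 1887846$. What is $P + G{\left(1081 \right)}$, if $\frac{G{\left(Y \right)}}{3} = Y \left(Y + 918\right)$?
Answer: $\frac{42088052539454243}{6492302394} \approx 6.4828 \cdot 10^{6}$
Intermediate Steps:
$G{\left(Y \right)} = 3 Y \left(918 + Y\right)$ ($G{\left(Y \right)} = 3 Y \left(Y + 918\right) = 3 Y \left(918 + Y\right)$)
$u = \frac{33748633985}{6492302394}$ ($u = - \frac{2260972}{1887846} - \frac{2419505}{-378290} = \left(-2260972\right) \frac{1}{1887846} - - \frac{43991}{6878} = - \frac{1130486}{943923} + \frac{43991}{6878} = \frac{33748633985}{6492302394} \approx 5.1982$)
$P = \frac{33748633985}{6492302394} \approx 5.1982$
$P + G{\left(1081 \right)} = \frac{33748633985}{6492302394} + 3 \cdot 1081 \left(918 + 1081\right) = \frac{33748633985}{6492302394} + 3 \cdot 1081 \cdot 1999 = \frac{33748633985}{6492302394} + 6482757 = \frac{42088052539454243}{6492302394}$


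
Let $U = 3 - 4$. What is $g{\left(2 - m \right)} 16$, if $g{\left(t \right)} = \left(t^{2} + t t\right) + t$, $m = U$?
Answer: $336$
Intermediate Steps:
$U = -1$ ($U = 3 - 4 = -1$)
$m = -1$
$g{\left(t \right)} = t + 2 t^{2}$ ($g{\left(t \right)} = \left(t^{2} + t^{2}\right) + t = 2 t^{2} + t = t + 2 t^{2}$)
$g{\left(2 - m \right)} 16 = \left(2 - -1\right) \left(1 + 2 \left(2 - -1\right)\right) 16 = \left(2 + 1\right) \left(1 + 2 \left(2 + 1\right)\right) 16 = 3 \left(1 + 2 \cdot 3\right) 16 = 3 \left(1 + 6\right) 16 = 3 \cdot 7 \cdot 16 = 21 \cdot 16 = 336$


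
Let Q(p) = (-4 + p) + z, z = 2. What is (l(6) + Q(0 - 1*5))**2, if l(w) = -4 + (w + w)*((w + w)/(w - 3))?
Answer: 1369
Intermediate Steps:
Q(p) = -2 + p (Q(p) = (-4 + p) + 2 = -2 + p)
l(w) = -4 + 4*w**2/(-3 + w) (l(w) = -4 + (2*w)*((2*w)/(-3 + w)) = -4 + (2*w)*(2*w/(-3 + w)) = -4 + 4*w**2/(-3 + w))
(l(6) + Q(0 - 1*5))**2 = (4*(3 + 6**2 - 1*6)/(-3 + 6) + (-2 + (0 - 1*5)))**2 = (4*(3 + 36 - 6)/3 + (-2 + (0 - 5)))**2 = (4*(1/3)*33 + (-2 - 5))**2 = (44 - 7)**2 = 37**2 = 1369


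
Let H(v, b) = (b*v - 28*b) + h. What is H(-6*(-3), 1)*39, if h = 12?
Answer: 78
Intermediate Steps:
H(v, b) = 12 - 28*b + b*v (H(v, b) = (b*v - 28*b) + 12 = (-28*b + b*v) + 12 = 12 - 28*b + b*v)
H(-6*(-3), 1)*39 = (12 - 28*1 + 1*(-6*(-3)))*39 = (12 - 28 + 1*18)*39 = (12 - 28 + 18)*39 = 2*39 = 78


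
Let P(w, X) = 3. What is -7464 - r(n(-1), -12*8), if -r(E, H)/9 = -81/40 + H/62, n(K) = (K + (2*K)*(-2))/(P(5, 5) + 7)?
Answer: -9295239/1240 ≈ -7496.2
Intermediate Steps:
n(K) = -3*K/10 (n(K) = (K + (2*K)*(-2))/(3 + 7) = (K - 4*K)/10 = -3*K*(⅒) = -3*K/10)
r(E, H) = 729/40 - 9*H/62 (r(E, H) = -9*(-81/40 + H/62) = 729/40 - 9*H/62)
-7464 - r(n(-1), -12*8) = -7464 - (729/40 - (-54)*8/31) = -7464 - (729/40 - 9/62*(-96)) = -7464 - (729/40 + 432/31) = -7464 - 1*39879/1240 = -7464 - 39879/1240 = -9295239/1240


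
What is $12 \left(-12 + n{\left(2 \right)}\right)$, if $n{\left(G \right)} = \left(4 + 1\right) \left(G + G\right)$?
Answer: $96$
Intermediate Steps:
$n{\left(G \right)} = 10 G$ ($n{\left(G \right)} = 5 \cdot 2 G = 10 G$)
$12 \left(-12 + n{\left(2 \right)}\right) = 12 \left(-12 + 10 \cdot 2\right) = 12 \left(-12 + 20\right) = 12 \cdot 8 = 96$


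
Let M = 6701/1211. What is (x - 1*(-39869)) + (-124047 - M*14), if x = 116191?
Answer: 5524847/173 ≈ 31936.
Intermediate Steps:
M = 6701/1211 (M = 6701*(1/1211) = 6701/1211 ≈ 5.5334)
(x - 1*(-39869)) + (-124047 - M*14) = (116191 - 1*(-39869)) + (-124047 - 6701*14/1211) = (116191 + 39869) + (-124047 - 1*13402/173) = 156060 + (-124047 - 13402/173) = 156060 - 21473533/173 = 5524847/173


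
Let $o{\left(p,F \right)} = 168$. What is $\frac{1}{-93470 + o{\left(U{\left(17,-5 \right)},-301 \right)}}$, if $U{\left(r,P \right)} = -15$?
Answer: $- \frac{1}{93302} \approx -1.0718 \cdot 10^{-5}$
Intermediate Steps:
$\frac{1}{-93470 + o{\left(U{\left(17,-5 \right)},-301 \right)}} = \frac{1}{-93470 + 168} = \frac{1}{-93302} = - \frac{1}{93302}$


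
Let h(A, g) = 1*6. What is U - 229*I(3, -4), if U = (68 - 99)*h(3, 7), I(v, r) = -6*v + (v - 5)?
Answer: 4394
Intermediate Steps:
I(v, r) = -5 - 5*v (I(v, r) = -6*v + (-5 + v) = -5 - 5*v)
h(A, g) = 6
U = -186 (U = (68 - 99)*6 = -31*6 = -186)
U - 229*I(3, -4) = -186 - 229*(-5 - 5*3) = -186 - 229*(-5 - 15) = -186 - 229*(-20) = -186 + 4580 = 4394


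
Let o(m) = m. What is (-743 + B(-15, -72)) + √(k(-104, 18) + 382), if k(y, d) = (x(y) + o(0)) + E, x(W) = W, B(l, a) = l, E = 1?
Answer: -758 + 3*√31 ≈ -741.30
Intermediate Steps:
k(y, d) = 1 + y (k(y, d) = (y + 0) + 1 = y + 1 = 1 + y)
(-743 + B(-15, -72)) + √(k(-104, 18) + 382) = (-743 - 15) + √((1 - 104) + 382) = -758 + √(-103 + 382) = -758 + √279 = -758 + 3*√31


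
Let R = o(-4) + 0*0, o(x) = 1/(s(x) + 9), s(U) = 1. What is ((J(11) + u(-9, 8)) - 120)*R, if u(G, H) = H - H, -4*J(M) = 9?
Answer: -489/40 ≈ -12.225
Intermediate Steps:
J(M) = -9/4 (J(M) = -¼*9 = -9/4)
u(G, H) = 0
o(x) = ⅒ (o(x) = 1/(1 + 9) = 1/10 = ⅒)
R = ⅒ (R = ⅒ + 0*0 = ⅒ + 0 = ⅒ ≈ 0.10000)
((J(11) + u(-9, 8)) - 120)*R = ((-9/4 + 0) - 120)*(⅒) = (-9/4 - 120)*(⅒) = -489/4*⅒ = -489/40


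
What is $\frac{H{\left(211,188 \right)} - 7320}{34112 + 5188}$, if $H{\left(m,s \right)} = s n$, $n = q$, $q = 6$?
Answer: $- \frac{516}{3275} \approx -0.15756$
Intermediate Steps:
$n = 6$
$H{\left(m,s \right)} = 6 s$ ($H{\left(m,s \right)} = s 6 = 6 s$)
$\frac{H{\left(211,188 \right)} - 7320}{34112 + 5188} = \frac{6 \cdot 188 - 7320}{34112 + 5188} = \frac{1128 - 7320}{39300} = \left(-6192\right) \frac{1}{39300} = - \frac{516}{3275}$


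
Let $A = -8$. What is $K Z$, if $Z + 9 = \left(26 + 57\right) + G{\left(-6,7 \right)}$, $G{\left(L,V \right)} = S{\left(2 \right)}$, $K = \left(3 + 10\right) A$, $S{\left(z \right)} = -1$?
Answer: $-7592$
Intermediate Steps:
$K = -104$ ($K = \left(3 + 10\right) \left(-8\right) = 13 \left(-8\right) = -104$)
$G{\left(L,V \right)} = -1$
$Z = 73$ ($Z = -9 + \left(\left(26 + 57\right) - 1\right) = -9 + \left(83 - 1\right) = -9 + 82 = 73$)
$K Z = \left(-104\right) 73 = -7592$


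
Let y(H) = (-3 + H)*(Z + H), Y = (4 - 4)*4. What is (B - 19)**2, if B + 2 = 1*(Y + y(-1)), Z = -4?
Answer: 1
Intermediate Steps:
Y = 0 (Y = 0*4 = 0)
y(H) = (-4 + H)*(-3 + H) (y(H) = (-3 + H)*(-4 + H) = (-4 + H)*(-3 + H))
B = 18 (B = -2 + 1*(0 + (12 + (-1)**2 - 7*(-1))) = -2 + 1*(0 + (12 + 1 + 7)) = -2 + 1*(0 + 20) = -2 + 1*20 = -2 + 20 = 18)
(B - 19)**2 = (18 - 19)**2 = (-1)**2 = 1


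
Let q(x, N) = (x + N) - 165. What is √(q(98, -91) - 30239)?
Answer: I*√30397 ≈ 174.35*I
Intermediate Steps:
q(x, N) = -165 + N + x (q(x, N) = (N + x) - 165 = -165 + N + x)
√(q(98, -91) - 30239) = √((-165 - 91 + 98) - 30239) = √(-158 - 30239) = √(-30397) = I*√30397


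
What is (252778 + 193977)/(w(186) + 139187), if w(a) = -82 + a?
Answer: 446755/139291 ≈ 3.2074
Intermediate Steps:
(252778 + 193977)/(w(186) + 139187) = (252778 + 193977)/((-82 + 186) + 139187) = 446755/(104 + 139187) = 446755/139291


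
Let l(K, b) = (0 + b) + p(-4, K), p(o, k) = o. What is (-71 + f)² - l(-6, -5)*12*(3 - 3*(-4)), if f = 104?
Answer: 2709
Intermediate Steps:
l(K, b) = -4 + b (l(K, b) = (0 + b) - 4 = b - 4 = -4 + b)
(-71 + f)² - l(-6, -5)*12*(3 - 3*(-4)) = (-71 + 104)² - (-4 - 5)*12*(3 - 3*(-4)) = 33² - (-9*12)*(3 + 12) = 1089 - (-108)*15 = 1089 - 1*(-1620) = 1089 + 1620 = 2709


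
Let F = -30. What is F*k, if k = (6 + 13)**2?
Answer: -10830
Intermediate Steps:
k = 361 (k = 19**2 = 361)
F*k = -30*361 = -10830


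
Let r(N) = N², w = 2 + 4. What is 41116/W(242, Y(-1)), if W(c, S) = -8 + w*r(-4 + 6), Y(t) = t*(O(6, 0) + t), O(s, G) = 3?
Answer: 10279/4 ≈ 2569.8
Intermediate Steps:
w = 6
Y(t) = t*(3 + t)
W(c, S) = 16 (W(c, S) = -8 + 6*(-4 + 6)² = -8 + 6*2² = -8 + 6*4 = -8 + 24 = 16)
41116/W(242, Y(-1)) = 41116/16 = 41116*(1/16) = 10279/4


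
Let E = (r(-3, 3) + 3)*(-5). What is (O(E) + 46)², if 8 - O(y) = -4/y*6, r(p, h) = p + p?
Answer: 77284/25 ≈ 3091.4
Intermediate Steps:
r(p, h) = 2*p
E = 15 (E = (2*(-3) + 3)*(-5) = (-6 + 3)*(-5) = -3*(-5) = 15)
O(y) = 8 + 24/y (O(y) = 8 - (-4/y)*6 = 8 - (-24)/y = 8 + 24/y)
(O(E) + 46)² = ((8 + 24/15) + 46)² = ((8 + 24*(1/15)) + 46)² = ((8 + 8/5) + 46)² = (48/5 + 46)² = (278/5)² = 77284/25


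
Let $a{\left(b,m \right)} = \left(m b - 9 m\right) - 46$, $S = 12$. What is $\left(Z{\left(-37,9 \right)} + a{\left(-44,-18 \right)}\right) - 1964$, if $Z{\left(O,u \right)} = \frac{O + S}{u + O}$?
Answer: $- \frac{29543}{28} \approx -1055.1$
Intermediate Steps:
$Z{\left(O,u \right)} = \frac{12 + O}{O + u}$ ($Z{\left(O,u \right)} = \frac{O + 12}{u + O} = \frac{12 + O}{O + u}$)
$a{\left(b,m \right)} = -46 - 9 m + b m$ ($a{\left(b,m \right)} = \left(b m - 9 m\right) - 46 = \left(- 9 m + b m\right) - 46 = -46 - 9 m + b m$)
$\left(Z{\left(-37,9 \right)} + a{\left(-44,-18 \right)}\right) - 1964 = \left(\frac{12 - 37}{-37 + 9} - -908\right) - 1964 = \left(\frac{1}{-28} \left(-25\right) + \left(-46 + 162 + 792\right)\right) - 1964 = \left(\left(- \frac{1}{28}\right) \left(-25\right) + 908\right) - 1964 = \left(\frac{25}{28} + 908\right) - 1964 = \frac{25449}{28} - 1964 = - \frac{29543}{28}$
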